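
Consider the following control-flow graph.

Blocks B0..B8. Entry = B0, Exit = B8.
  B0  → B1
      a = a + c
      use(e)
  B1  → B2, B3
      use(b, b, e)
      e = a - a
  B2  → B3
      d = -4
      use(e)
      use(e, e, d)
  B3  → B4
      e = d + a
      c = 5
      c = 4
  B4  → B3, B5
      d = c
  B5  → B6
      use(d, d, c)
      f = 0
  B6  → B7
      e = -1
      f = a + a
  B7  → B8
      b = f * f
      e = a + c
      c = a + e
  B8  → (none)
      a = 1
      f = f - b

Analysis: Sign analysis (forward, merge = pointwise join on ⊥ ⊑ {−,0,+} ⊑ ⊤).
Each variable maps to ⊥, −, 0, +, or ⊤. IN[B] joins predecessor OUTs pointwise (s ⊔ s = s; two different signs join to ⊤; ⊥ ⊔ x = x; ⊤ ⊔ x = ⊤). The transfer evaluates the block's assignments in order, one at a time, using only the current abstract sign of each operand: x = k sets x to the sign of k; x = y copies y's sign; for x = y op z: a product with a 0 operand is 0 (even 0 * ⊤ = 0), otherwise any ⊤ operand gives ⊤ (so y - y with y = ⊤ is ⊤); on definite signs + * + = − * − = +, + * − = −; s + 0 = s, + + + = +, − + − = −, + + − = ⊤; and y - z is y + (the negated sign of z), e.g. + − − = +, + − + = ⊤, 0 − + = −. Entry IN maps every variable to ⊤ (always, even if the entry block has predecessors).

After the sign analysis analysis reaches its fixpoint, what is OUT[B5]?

Fixpoint table:
  B0: | IN=(all ⊤) | OUT=(all ⊤)
  B1: | IN=(all ⊤) | OUT=(all ⊤)
  B2: | IN=(all ⊤) | OUT={d:-; rest ⊤}
  B3: | IN=(all ⊤) | OUT={c:+; rest ⊤}
  B4: | IN={c:+; rest ⊤} | OUT={c:+, d:+; rest ⊤}
  B5: | IN={c:+, d:+; rest ⊤} | OUT={c:+, d:+, f:0; rest ⊤}
  B6: | IN={c:+, d:+, f:0; rest ⊤} | OUT={c:+, d:+, e:-; rest ⊤}
  B7: | IN={c:+, d:+, e:-; rest ⊤} | OUT={d:+; rest ⊤}
  B8: | IN={d:+; rest ⊤} | OUT={a:+, d:+; rest ⊤}

Merge at B5: IN[B5] = OUT[B4] = {a: ⊤, b: ⊤, c: +, d: +, e: ⊤, f: ⊤}
Applying B5's transfer function to that IN value gives OUT[B5] (row B5 above).

Answer: {a: ⊤, b: ⊤, c: +, d: +, e: ⊤, f: 0}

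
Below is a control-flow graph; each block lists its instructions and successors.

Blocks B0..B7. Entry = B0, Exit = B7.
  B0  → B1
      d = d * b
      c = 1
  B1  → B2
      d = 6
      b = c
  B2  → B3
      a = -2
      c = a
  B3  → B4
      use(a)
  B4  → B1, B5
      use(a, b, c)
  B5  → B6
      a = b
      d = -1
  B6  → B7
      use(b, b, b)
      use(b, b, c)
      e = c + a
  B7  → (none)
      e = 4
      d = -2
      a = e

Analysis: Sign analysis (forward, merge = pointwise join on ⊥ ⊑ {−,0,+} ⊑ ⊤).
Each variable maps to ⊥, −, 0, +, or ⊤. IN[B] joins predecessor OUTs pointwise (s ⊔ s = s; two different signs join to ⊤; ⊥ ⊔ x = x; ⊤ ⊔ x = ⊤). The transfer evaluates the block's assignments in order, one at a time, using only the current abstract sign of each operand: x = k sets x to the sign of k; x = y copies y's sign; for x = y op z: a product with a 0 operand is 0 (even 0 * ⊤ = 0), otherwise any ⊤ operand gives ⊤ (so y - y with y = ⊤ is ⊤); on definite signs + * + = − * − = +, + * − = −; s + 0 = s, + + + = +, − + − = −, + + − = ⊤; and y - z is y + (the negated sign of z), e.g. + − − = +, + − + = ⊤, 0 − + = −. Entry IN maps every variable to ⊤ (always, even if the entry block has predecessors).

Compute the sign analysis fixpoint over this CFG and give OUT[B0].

Fixpoint table:
  B0: | IN=(all ⊤) | OUT={c:+; rest ⊤}
  B1: | IN=(all ⊤) | OUT={d:+; rest ⊤}
  B2: | IN={d:+; rest ⊤} | OUT={a:-, c:-, d:+; rest ⊤}
  B3: | IN={a:-, c:-, d:+; rest ⊤} | OUT={a:-, c:-, d:+; rest ⊤}
  B4: | IN={a:-, c:-, d:+; rest ⊤} | OUT={a:-, c:-, d:+; rest ⊤}
  B5: | IN={a:-, c:-, d:+; rest ⊤} | OUT={c:-, d:-; rest ⊤}
  B6: | IN={c:-, d:-; rest ⊤} | OUT={c:-, d:-; rest ⊤}
  B7: | IN={c:-, d:-; rest ⊤} | OUT={a:+, c:-, d:-, e:+; rest ⊤}

B0 is the boundary node: IN[B0] = {a: ⊤, b: ⊤, c: ⊤, d: ⊤, e: ⊤, f: ⊤}
Applying B0's transfer function to that IN value gives OUT[B0] (row B0 above).

Answer: {a: ⊤, b: ⊤, c: +, d: ⊤, e: ⊤, f: ⊤}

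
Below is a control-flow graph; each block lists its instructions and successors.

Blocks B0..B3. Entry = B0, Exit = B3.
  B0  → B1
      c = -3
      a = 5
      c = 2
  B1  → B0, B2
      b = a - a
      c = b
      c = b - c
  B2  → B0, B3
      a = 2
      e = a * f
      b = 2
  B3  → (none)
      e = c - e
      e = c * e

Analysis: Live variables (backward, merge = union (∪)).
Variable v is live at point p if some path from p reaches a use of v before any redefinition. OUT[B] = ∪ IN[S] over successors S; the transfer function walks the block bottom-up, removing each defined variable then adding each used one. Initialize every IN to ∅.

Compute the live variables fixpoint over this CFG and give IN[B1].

Answer: {a, f}

Derivation:
Converged values:
  B0:  IN={f}  OUT={a, f}
  B1:  IN={a, f}  OUT={c, f}
  B2:  IN={c, f}  OUT={c, e, f}
  B3:  IN={c, e}  OUT={}

Merge at B1: OUT[B1] = IN[B0] ⊔ IN[B2] = {c, f}
Applying B1's transfer function to that OUT value gives IN[B1] (row B1 above).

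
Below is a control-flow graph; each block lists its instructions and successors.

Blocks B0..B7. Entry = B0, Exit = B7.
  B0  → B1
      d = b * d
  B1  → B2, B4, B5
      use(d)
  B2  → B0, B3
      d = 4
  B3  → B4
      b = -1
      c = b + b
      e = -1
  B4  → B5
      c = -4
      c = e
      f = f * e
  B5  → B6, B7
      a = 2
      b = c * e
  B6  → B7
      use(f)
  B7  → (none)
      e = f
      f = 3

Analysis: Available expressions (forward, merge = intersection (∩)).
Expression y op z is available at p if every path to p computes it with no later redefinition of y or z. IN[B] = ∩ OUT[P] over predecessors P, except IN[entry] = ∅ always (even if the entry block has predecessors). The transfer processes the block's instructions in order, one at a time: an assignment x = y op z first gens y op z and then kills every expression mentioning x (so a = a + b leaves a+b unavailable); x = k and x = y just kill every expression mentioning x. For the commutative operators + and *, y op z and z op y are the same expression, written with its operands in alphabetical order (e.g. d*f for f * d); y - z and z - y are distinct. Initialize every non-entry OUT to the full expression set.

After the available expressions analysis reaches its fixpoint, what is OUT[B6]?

Fixpoint table:
  B0: | IN={} | OUT={}
  B1: | IN={} | OUT={}
  B2: | IN={} | OUT={}
  B3: | IN={} | OUT={b+b}
  B4: | IN={} | OUT={}
  B5: | IN={} | OUT={c*e}
  B6: | IN={c*e} | OUT={c*e}
  B7: | IN={c*e} | OUT={}

Merge at B6: IN[B6] = OUT[B5] = {c*e}
Applying B6's transfer function to that IN value gives OUT[B6] (row B6 above).

Answer: {c*e}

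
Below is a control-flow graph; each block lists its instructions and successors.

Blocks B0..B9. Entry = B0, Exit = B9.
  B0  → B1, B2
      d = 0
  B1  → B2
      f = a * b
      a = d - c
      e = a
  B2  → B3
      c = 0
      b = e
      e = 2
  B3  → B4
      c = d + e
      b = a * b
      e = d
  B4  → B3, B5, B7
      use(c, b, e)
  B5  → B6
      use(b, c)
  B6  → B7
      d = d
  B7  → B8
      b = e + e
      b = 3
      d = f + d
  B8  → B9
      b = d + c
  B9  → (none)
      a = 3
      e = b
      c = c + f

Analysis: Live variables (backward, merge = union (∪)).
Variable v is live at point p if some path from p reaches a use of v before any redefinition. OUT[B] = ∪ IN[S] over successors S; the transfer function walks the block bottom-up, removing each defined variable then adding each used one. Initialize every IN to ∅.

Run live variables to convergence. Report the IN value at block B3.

Per-block solution:
  B0:   IN={a, b, c, e, f}   OUT={a, b, c, d, e, f}
  B1:   IN={a, b, c, d}   OUT={a, d, e, f}
  B2:   IN={a, d, e, f}   OUT={a, b, d, e, f}
  B3:   IN={a, b, d, e, f}   OUT={a, b, c, d, e, f}
  B4:   IN={a, b, c, d, e, f}   OUT={a, b, c, d, e, f}
  B5:   IN={b, c, d, e, f}   OUT={c, d, e, f}
  B6:   IN={c, d, e, f}   OUT={c, d, e, f}
  B7:   IN={c, d, e, f}   OUT={c, d, f}
  B8:   IN={c, d, f}   OUT={b, c, f}
  B9:   IN={b, c, f}   OUT={}

Merge at B3: OUT[B3] = IN[B4] = {a, b, c, d, e, f}
Applying B3's transfer function to that OUT value gives IN[B3] (row B3 above).

Answer: {a, b, d, e, f}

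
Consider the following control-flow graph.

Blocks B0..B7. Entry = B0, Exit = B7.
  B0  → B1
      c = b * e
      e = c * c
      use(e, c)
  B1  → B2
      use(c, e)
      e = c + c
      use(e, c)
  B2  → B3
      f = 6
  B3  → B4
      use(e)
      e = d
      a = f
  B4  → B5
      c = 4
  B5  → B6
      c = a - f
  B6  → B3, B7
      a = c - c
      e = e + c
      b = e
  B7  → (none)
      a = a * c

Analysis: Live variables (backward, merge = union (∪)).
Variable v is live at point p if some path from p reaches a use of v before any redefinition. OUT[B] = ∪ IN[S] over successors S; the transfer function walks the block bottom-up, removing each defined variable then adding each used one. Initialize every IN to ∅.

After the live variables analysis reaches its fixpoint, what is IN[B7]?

Per-block solution:
  B0: | IN={b, d, e} | OUT={c, d, e}
  B1: | IN={c, d, e} | OUT={d, e}
  B2: | IN={d, e} | OUT={d, e, f}
  B3: | IN={d, e, f} | OUT={a, d, e, f}
  B4: | IN={a, d, e, f} | OUT={a, d, e, f}
  B5: | IN={a, d, e, f} | OUT={c, d, e, f}
  B6: | IN={c, d, e, f} | OUT={a, c, d, e, f}
  B7: | IN={a, c} | OUT={}

B7 is the boundary node: OUT[B7] = {}
Applying B7's transfer function to that OUT value gives IN[B7] (row B7 above).

Answer: {a, c}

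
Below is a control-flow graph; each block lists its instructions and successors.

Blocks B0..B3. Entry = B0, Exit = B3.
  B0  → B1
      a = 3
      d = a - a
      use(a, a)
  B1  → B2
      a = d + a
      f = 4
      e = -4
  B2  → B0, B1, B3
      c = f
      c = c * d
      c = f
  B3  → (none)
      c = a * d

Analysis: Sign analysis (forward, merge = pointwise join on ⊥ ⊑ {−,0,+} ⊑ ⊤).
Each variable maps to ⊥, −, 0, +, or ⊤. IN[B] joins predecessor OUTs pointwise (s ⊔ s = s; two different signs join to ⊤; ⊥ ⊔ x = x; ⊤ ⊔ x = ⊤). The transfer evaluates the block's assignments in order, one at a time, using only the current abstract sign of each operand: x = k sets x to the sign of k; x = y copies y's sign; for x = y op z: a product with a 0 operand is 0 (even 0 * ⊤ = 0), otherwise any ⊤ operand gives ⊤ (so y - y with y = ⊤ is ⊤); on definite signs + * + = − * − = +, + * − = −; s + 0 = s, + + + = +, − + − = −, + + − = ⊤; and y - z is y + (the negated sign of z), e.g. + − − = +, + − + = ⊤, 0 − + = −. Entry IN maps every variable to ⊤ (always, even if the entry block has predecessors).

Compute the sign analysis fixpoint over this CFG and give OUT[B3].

Answer: {a: ⊤, b: ⊤, c: ⊤, d: ⊤, e: -, f: +}

Working:
Per-block solution:
  B0:   IN=(all ⊤)   OUT={a:+; rest ⊤}
  B1:   IN=(all ⊤)   OUT={e:-, f:+; rest ⊤}
  B2:   IN={e:-, f:+; rest ⊤}   OUT={c:+, e:-, f:+; rest ⊤}
  B3:   IN={c:+, e:-, f:+; rest ⊤}   OUT={e:-, f:+; rest ⊤}

Merge at B3: IN[B3] = OUT[B2] = {a: ⊤, b: ⊤, c: +, d: ⊤, e: -, f: +}
Applying B3's transfer function to that IN value gives OUT[B3] (row B3 above).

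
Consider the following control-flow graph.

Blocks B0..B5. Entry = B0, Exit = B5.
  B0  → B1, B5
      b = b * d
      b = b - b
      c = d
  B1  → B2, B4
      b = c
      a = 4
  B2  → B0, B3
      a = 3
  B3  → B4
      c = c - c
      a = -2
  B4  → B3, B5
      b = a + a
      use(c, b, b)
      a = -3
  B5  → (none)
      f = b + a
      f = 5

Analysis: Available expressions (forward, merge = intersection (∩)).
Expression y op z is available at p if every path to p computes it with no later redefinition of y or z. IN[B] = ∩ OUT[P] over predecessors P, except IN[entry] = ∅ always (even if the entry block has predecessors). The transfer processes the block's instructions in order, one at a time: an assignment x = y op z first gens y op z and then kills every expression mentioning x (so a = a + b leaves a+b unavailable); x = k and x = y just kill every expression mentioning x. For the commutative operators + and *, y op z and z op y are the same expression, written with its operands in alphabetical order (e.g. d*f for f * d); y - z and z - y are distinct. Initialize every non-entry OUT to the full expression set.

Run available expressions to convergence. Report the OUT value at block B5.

Answer: {a+b}

Working:
Fixpoint table:
  B0:   IN={}   OUT={}
  B1:   IN={}   OUT={}
  B2:   IN={}   OUT={}
  B3:   IN={}   OUT={}
  B4:   IN={}   OUT={}
  B5:   IN={}   OUT={a+b}

Merge at B5: IN[B5] = OUT[B0] ∩ OUT[B4] = {}
Applying B5's transfer function to that IN value gives OUT[B5] (row B5 above).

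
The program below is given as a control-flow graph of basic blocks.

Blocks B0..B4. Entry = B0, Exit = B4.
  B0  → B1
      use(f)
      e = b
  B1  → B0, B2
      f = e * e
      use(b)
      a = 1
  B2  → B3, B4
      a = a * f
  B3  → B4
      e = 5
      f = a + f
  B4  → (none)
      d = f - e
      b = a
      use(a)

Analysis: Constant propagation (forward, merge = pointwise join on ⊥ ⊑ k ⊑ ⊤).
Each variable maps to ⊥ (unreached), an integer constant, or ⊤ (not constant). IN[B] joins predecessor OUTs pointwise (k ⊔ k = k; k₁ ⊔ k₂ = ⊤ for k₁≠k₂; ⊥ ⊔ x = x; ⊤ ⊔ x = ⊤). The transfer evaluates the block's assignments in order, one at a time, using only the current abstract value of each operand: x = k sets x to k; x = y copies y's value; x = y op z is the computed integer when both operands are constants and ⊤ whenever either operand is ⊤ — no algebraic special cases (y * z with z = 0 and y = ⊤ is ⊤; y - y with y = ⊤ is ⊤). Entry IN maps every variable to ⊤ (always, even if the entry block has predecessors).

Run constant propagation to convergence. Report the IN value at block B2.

Answer: {a: 1, b: ⊤, c: ⊤, d: ⊤, e: ⊤, f: ⊤}

Derivation:
Per-block solution:
  B0:  IN=(all ⊤)  OUT=(all ⊤)
  B1:  IN=(all ⊤)  OUT={a:1; rest ⊤}
  B2:  IN={a:1; rest ⊤}  OUT=(all ⊤)
  B3:  IN=(all ⊤)  OUT={e:5; rest ⊤}
  B4:  IN=(all ⊤)  OUT=(all ⊤)

Merge at B2: IN[B2] = OUT[B1] = {a: 1, b: ⊤, c: ⊤, d: ⊤, e: ⊤, f: ⊤}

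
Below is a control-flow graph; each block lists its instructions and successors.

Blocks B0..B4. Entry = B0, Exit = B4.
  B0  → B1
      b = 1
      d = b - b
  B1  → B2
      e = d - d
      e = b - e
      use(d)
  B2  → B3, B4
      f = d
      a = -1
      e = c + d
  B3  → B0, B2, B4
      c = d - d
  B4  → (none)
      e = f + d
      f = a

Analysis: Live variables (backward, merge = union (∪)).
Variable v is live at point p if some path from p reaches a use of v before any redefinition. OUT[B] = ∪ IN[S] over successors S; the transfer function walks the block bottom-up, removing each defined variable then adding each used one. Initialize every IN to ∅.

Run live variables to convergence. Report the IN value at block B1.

Answer: {b, c, d}

Derivation:
Fixpoint table:
  B0:   IN={c}   OUT={b, c, d}
  B1:   IN={b, c, d}   OUT={c, d}
  B2:   IN={c, d}   OUT={a, d, f}
  B3:   IN={a, d, f}   OUT={a, c, d, f}
  B4:   IN={a, d, f}   OUT={}

Merge at B1: OUT[B1] = IN[B2] = {c, d}
Applying B1's transfer function to that OUT value gives IN[B1] (row B1 above).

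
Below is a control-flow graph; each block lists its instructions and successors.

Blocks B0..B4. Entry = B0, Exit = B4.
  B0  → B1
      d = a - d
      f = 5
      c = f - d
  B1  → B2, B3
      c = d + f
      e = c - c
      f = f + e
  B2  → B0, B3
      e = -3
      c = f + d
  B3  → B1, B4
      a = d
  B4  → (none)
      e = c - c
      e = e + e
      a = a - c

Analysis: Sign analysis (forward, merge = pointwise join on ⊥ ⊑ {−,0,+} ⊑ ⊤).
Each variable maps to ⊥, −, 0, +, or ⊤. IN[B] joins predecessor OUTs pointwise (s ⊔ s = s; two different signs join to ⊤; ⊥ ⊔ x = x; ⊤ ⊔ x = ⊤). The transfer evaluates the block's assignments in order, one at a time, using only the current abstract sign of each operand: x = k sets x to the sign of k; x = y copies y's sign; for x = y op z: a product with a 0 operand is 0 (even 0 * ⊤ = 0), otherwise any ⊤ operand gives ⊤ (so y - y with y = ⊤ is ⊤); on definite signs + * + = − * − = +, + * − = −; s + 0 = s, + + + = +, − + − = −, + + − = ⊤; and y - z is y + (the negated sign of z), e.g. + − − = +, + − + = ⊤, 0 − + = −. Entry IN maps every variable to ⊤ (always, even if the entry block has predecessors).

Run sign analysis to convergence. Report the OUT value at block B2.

Answer: {a: ⊤, b: ⊤, c: ⊤, d: ⊤, e: -, f: ⊤}

Derivation:
Per-block solution:
  B0:  IN=(all ⊤)  OUT={f:+; rest ⊤}
  B1:  IN=(all ⊤)  OUT=(all ⊤)
  B2:  IN=(all ⊤)  OUT={e:-; rest ⊤}
  B3:  IN=(all ⊤)  OUT=(all ⊤)
  B4:  IN=(all ⊤)  OUT=(all ⊤)

Merge at B2: IN[B2] = OUT[B1] = {a: ⊤, b: ⊤, c: ⊤, d: ⊤, e: ⊤, f: ⊤}
Applying B2's transfer function to that IN value gives OUT[B2] (row B2 above).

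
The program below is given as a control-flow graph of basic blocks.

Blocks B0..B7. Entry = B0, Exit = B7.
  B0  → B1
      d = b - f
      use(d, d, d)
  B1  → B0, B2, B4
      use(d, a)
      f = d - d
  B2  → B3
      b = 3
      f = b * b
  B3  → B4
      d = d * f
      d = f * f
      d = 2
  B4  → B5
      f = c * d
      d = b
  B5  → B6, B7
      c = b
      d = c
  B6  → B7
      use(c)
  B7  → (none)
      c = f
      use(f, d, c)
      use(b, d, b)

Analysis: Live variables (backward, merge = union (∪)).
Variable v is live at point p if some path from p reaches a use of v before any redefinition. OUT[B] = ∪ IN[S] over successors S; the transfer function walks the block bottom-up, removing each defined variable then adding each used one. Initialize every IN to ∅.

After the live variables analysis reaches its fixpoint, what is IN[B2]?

Answer: {c, d}

Working:
Per-block solution:
  B0:  IN={a, b, c, f}  OUT={a, b, c, d}
  B1:  IN={a, b, c, d}  OUT={a, b, c, d, f}
  B2:  IN={c, d}  OUT={b, c, d, f}
  B3:  IN={b, c, d, f}  OUT={b, c, d}
  B4:  IN={b, c, d}  OUT={b, f}
  B5:  IN={b, f}  OUT={b, c, d, f}
  B6:  IN={b, c, d, f}  OUT={b, d, f}
  B7:  IN={b, d, f}  OUT={}

Merge at B2: OUT[B2] = IN[B3] = {b, c, d, f}
Applying B2's transfer function to that OUT value gives IN[B2] (row B2 above).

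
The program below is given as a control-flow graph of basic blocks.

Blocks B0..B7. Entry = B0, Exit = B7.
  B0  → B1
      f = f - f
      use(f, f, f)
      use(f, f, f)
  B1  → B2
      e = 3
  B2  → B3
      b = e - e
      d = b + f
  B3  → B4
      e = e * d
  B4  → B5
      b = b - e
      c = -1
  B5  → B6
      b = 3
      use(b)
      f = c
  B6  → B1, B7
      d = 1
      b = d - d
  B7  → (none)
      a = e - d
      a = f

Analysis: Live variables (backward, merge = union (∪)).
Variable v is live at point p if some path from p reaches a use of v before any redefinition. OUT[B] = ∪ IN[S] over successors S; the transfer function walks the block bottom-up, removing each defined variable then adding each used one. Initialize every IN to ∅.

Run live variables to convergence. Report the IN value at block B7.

Converged values:
  B0:  IN={f}  OUT={f}
  B1:  IN={f}  OUT={e, f}
  B2:  IN={e, f}  OUT={b, d, e}
  B3:  IN={b, d, e}  OUT={b, e}
  B4:  IN={b, e}  OUT={c, e}
  B5:  IN={c, e}  OUT={e, f}
  B6:  IN={e, f}  OUT={d, e, f}
  B7:  IN={d, e, f}  OUT={}

B7 is the boundary node: OUT[B7] = {}
Applying B7's transfer function to that OUT value gives IN[B7] (row B7 above).

Answer: {d, e, f}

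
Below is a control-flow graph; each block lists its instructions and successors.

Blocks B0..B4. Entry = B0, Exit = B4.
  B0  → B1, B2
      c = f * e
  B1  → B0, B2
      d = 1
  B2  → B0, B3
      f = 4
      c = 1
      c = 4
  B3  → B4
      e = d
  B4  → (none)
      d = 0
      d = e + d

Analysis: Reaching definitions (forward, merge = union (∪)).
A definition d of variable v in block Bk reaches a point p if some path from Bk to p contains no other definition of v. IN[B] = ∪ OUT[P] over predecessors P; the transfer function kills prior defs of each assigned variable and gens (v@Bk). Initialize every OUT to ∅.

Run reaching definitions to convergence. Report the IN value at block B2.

Answer: {c@B0, d@B1, f@B2}

Trace:
Fixpoint table:
  B0:   IN={c@B0, c@B2, d@B1, f@B2}   OUT={c@B0, d@B1, f@B2}
  B1:   IN={c@B0, d@B1, f@B2}   OUT={c@B0, d@B1, f@B2}
  B2:   IN={c@B0, d@B1, f@B2}   OUT={c@B2, d@B1, f@B2}
  B3:   IN={c@B2, d@B1, f@B2}   OUT={c@B2, d@B1, e@B3, f@B2}
  B4:   IN={c@B2, d@B1, e@B3, f@B2}   OUT={c@B2, d@B4, e@B3, f@B2}

Merge at B2: IN[B2] = OUT[B0] ⊔ OUT[B1] = {c@B0, d@B1, f@B2}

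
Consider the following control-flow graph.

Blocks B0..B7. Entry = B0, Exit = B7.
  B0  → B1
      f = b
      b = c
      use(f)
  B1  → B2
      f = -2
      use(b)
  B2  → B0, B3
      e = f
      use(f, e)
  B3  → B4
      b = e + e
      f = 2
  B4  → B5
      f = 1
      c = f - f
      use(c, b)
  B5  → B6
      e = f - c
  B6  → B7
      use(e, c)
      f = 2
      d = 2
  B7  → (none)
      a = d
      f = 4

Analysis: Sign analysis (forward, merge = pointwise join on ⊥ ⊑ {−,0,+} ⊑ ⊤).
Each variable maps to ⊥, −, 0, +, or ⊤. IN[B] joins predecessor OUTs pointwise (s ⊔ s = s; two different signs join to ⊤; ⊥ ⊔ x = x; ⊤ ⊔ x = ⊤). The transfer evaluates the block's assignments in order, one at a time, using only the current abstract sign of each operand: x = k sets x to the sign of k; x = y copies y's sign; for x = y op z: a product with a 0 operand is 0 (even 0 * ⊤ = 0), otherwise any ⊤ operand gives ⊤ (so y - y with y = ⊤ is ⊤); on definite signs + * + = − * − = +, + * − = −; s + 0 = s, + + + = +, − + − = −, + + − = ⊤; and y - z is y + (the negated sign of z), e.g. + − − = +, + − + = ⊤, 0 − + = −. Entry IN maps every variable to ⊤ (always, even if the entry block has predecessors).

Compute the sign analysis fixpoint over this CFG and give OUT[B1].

Answer: {a: ⊤, b: ⊤, c: ⊤, d: ⊤, e: ⊤, f: -}

Derivation:
Converged values:
  B0: | IN=(all ⊤) | OUT=(all ⊤)
  B1: | IN=(all ⊤) | OUT={f:-; rest ⊤}
  B2: | IN={f:-; rest ⊤} | OUT={e:-, f:-; rest ⊤}
  B3: | IN={e:-, f:-; rest ⊤} | OUT={b:-, e:-, f:+; rest ⊤}
  B4: | IN={b:-, e:-, f:+; rest ⊤} | OUT={b:-, e:-, f:+; rest ⊤}
  B5: | IN={b:-, e:-, f:+; rest ⊤} | OUT={b:-, f:+; rest ⊤}
  B6: | IN={b:-, f:+; rest ⊤} | OUT={b:-, d:+, f:+; rest ⊤}
  B7: | IN={b:-, d:+, f:+; rest ⊤} | OUT={a:+, b:-, d:+, f:+; rest ⊤}

Merge at B1: IN[B1] = OUT[B0] = {a: ⊤, b: ⊤, c: ⊤, d: ⊤, e: ⊤, f: ⊤}
Applying B1's transfer function to that IN value gives OUT[B1] (row B1 above).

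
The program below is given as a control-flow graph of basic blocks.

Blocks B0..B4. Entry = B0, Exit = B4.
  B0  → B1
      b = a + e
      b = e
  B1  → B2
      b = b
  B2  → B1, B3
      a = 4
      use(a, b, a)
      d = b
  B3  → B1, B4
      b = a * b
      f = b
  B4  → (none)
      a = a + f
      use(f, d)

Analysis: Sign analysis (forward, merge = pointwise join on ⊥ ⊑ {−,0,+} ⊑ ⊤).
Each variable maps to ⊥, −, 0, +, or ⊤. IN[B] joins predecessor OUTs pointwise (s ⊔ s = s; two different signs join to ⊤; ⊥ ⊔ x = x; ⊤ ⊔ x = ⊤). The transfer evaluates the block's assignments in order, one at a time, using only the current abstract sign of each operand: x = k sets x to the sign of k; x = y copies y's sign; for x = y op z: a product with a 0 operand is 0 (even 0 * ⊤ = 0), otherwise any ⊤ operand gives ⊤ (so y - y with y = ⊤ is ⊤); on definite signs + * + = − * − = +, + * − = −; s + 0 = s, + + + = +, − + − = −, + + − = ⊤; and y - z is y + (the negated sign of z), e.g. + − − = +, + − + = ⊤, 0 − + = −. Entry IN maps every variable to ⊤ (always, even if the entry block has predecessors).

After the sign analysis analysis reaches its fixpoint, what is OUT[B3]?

Answer: {a: +, b: ⊤, c: ⊤, d: ⊤, e: ⊤, f: ⊤}

Trace:
Fixpoint table:
  B0: | IN=(all ⊤) | OUT=(all ⊤)
  B1: | IN=(all ⊤) | OUT=(all ⊤)
  B2: | IN=(all ⊤) | OUT={a:+; rest ⊤}
  B3: | IN={a:+; rest ⊤} | OUT={a:+; rest ⊤}
  B4: | IN={a:+; rest ⊤} | OUT=(all ⊤)

Merge at B3: IN[B3] = OUT[B2] = {a: +, b: ⊤, c: ⊤, d: ⊤, e: ⊤, f: ⊤}
Applying B3's transfer function to that IN value gives OUT[B3] (row B3 above).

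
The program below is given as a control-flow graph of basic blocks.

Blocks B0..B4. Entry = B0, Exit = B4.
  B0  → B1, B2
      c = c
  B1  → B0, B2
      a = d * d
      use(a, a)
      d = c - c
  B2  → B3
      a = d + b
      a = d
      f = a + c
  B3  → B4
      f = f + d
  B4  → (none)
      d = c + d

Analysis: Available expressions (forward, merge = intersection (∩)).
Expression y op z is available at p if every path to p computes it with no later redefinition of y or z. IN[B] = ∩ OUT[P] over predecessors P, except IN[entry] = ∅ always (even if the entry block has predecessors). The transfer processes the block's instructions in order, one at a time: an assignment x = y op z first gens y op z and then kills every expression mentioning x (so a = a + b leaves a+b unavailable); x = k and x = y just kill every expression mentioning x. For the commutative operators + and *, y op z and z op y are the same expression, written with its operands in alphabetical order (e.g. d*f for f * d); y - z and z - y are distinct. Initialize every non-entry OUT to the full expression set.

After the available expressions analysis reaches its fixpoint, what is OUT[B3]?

Answer: {a+c, b+d}

Trace:
Per-block solution:
  B0:   IN={}   OUT={}
  B1:   IN={}   OUT={c-c}
  B2:   IN={}   OUT={a+c, b+d}
  B3:   IN={a+c, b+d}   OUT={a+c, b+d}
  B4:   IN={a+c, b+d}   OUT={a+c}

Merge at B3: IN[B3] = OUT[B2] = {a+c, b+d}
Applying B3's transfer function to that IN value gives OUT[B3] (row B3 above).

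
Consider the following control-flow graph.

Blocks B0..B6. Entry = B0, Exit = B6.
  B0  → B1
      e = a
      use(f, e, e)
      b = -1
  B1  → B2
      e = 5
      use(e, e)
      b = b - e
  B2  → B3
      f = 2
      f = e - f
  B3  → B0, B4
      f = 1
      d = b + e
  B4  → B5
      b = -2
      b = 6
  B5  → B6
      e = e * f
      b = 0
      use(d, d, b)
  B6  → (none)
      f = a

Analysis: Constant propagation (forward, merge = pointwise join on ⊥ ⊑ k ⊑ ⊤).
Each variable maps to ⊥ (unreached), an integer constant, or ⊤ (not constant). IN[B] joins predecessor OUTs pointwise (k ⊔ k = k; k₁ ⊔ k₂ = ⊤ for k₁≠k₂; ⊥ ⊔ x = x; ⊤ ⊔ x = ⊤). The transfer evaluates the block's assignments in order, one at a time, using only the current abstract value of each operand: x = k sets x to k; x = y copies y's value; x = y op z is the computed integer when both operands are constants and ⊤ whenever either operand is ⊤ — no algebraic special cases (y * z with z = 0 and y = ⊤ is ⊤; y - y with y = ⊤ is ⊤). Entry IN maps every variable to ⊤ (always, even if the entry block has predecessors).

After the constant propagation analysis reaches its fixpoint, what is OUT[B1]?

Answer: {a: ⊤, b: -6, c: ⊤, d: ⊤, e: 5, f: ⊤}

Working:
Fixpoint table:
  B0:   IN=(all ⊤)   OUT={b:-1; rest ⊤}
  B1:   IN={b:-1; rest ⊤}   OUT={b:-6, e:5; rest ⊤}
  B2:   IN={b:-6, e:5; rest ⊤}   OUT={b:-6, e:5, f:3; rest ⊤}
  B3:   IN={b:-6, e:5, f:3; rest ⊤}   OUT={b:-6, d:-1, e:5, f:1; rest ⊤}
  B4:   IN={b:-6, d:-1, e:5, f:1; rest ⊤}   OUT={b:6, d:-1, e:5, f:1; rest ⊤}
  B5:   IN={b:6, d:-1, e:5, f:1; rest ⊤}   OUT={b:0, d:-1, e:5, f:1; rest ⊤}
  B6:   IN={b:0, d:-1, e:5, f:1; rest ⊤}   OUT={b:0, d:-1, e:5; rest ⊤}

Merge at B1: IN[B1] = OUT[B0] = {a: ⊤, b: -1, c: ⊤, d: ⊤, e: ⊤, f: ⊤}
Applying B1's transfer function to that IN value gives OUT[B1] (row B1 above).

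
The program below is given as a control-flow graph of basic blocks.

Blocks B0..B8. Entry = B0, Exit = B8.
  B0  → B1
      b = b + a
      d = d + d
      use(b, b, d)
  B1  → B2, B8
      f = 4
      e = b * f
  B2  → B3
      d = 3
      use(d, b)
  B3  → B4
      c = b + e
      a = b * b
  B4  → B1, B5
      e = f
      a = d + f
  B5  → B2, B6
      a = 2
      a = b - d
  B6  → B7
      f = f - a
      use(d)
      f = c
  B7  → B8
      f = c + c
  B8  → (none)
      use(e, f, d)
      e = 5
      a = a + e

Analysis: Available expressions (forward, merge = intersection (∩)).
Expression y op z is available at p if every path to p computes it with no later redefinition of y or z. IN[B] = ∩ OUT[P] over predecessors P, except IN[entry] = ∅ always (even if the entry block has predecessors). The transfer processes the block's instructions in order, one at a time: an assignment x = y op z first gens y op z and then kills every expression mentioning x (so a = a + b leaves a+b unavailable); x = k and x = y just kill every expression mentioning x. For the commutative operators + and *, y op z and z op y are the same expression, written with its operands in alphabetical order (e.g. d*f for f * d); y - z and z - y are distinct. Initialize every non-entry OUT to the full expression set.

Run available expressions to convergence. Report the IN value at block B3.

Fixpoint table:
  B0: | IN={} | OUT={}
  B1: | IN={} | OUT={b*f}
  B2: | IN={b*f} | OUT={b*f}
  B3: | IN={b*f} | OUT={b*b, b*f, b+e}
  B4: | IN={b*b, b*f, b+e} | OUT={b*b, b*f, d+f}
  B5: | IN={b*b, b*f, d+f} | OUT={b*b, b*f, b-d, d+f}
  B6: | IN={b*b, b*f, b-d, d+f} | OUT={b*b, b-d}
  B7: | IN={b*b, b-d} | OUT={b*b, b-d, c+c}
  B8: | IN={} | OUT={}

Merge at B3: IN[B3] = OUT[B2] = {b*f}

Answer: {b*f}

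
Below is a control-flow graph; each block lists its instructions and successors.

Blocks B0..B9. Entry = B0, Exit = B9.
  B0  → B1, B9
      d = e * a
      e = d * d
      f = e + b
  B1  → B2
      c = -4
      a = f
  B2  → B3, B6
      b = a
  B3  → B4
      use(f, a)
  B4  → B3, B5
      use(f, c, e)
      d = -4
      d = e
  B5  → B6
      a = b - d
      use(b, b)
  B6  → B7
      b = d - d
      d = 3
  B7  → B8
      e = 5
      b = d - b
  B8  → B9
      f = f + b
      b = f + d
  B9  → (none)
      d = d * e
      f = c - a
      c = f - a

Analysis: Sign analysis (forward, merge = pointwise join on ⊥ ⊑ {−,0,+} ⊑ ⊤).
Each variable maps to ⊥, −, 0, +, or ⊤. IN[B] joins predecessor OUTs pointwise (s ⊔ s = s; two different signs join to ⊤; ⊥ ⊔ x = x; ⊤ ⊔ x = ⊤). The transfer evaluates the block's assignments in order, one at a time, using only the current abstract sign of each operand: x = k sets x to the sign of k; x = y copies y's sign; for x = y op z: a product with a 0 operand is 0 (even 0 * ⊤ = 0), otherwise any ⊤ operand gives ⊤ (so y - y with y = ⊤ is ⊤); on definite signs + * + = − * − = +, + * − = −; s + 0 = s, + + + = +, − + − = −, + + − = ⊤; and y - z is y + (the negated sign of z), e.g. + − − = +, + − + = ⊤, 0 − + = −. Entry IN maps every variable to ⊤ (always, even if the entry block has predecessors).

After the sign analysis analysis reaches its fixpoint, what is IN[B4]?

Fixpoint table:
  B0:  IN=(all ⊤)  OUT=(all ⊤)
  B1:  IN=(all ⊤)  OUT={c:-; rest ⊤}
  B2:  IN={c:-; rest ⊤}  OUT={c:-; rest ⊤}
  B3:  IN={c:-; rest ⊤}  OUT={c:-; rest ⊤}
  B4:  IN={c:-; rest ⊤}  OUT={c:-; rest ⊤}
  B5:  IN={c:-; rest ⊤}  OUT={c:-; rest ⊤}
  B6:  IN={c:-; rest ⊤}  OUT={c:-, d:+; rest ⊤}
  B7:  IN={c:-, d:+; rest ⊤}  OUT={c:-, d:+, e:+; rest ⊤}
  B8:  IN={c:-, d:+, e:+; rest ⊤}  OUT={c:-, d:+, e:+; rest ⊤}
  B9:  IN=(all ⊤)  OUT=(all ⊤)

Merge at B4: IN[B4] = OUT[B3] = {a: ⊤, b: ⊤, c: -, d: ⊤, e: ⊤, f: ⊤}

Answer: {a: ⊤, b: ⊤, c: -, d: ⊤, e: ⊤, f: ⊤}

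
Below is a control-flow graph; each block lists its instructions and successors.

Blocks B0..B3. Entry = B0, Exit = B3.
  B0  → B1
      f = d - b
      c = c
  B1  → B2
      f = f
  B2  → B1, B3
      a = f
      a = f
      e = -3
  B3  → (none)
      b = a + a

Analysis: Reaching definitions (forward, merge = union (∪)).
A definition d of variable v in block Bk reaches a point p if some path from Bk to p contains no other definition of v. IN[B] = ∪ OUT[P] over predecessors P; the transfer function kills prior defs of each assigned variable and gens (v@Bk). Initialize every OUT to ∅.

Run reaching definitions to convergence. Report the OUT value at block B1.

Converged values:
  B0: | IN={} | OUT={c@B0, f@B0}
  B1: | IN={a@B2, c@B0, e@B2, f@B0, f@B1} | OUT={a@B2, c@B0, e@B2, f@B1}
  B2: | IN={a@B2, c@B0, e@B2, f@B1} | OUT={a@B2, c@B0, e@B2, f@B1}
  B3: | IN={a@B2, c@B0, e@B2, f@B1} | OUT={a@B2, b@B3, c@B0, e@B2, f@B1}

Merge at B1: IN[B1] = OUT[B0] ⊔ OUT[B2] = {a@B2, c@B0, e@B2, f@B0, f@B1}
Applying B1's transfer function to that IN value gives OUT[B1] (row B1 above).

Answer: {a@B2, c@B0, e@B2, f@B1}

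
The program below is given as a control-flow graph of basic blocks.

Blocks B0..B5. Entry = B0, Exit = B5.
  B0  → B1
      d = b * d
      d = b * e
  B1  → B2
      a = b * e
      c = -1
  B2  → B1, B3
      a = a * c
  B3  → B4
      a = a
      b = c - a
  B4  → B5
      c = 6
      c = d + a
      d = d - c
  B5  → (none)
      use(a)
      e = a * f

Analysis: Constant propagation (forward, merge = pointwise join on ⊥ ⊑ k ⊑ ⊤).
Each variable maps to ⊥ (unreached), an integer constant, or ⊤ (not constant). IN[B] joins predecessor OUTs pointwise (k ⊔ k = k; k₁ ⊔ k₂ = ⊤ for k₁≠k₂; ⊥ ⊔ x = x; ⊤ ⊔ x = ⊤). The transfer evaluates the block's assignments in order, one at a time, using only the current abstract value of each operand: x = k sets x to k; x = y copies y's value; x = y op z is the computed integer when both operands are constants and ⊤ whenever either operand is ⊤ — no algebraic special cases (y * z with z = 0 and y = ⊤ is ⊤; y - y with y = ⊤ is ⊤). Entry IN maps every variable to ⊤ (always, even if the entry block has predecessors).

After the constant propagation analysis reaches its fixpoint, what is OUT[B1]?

Per-block solution:
  B0:   IN=(all ⊤)   OUT=(all ⊤)
  B1:   IN=(all ⊤)   OUT={c:-1; rest ⊤}
  B2:   IN={c:-1; rest ⊤}   OUT={c:-1; rest ⊤}
  B3:   IN={c:-1; rest ⊤}   OUT={c:-1; rest ⊤}
  B4:   IN={c:-1; rest ⊤}   OUT=(all ⊤)
  B5:   IN=(all ⊤)   OUT=(all ⊤)

Merge at B1: IN[B1] = OUT[B0] ⊔ OUT[B2] = {a: ⊤, b: ⊤, c: ⊤, d: ⊤, e: ⊤, f: ⊤}
Applying B1's transfer function to that IN value gives OUT[B1] (row B1 above).

Answer: {a: ⊤, b: ⊤, c: -1, d: ⊤, e: ⊤, f: ⊤}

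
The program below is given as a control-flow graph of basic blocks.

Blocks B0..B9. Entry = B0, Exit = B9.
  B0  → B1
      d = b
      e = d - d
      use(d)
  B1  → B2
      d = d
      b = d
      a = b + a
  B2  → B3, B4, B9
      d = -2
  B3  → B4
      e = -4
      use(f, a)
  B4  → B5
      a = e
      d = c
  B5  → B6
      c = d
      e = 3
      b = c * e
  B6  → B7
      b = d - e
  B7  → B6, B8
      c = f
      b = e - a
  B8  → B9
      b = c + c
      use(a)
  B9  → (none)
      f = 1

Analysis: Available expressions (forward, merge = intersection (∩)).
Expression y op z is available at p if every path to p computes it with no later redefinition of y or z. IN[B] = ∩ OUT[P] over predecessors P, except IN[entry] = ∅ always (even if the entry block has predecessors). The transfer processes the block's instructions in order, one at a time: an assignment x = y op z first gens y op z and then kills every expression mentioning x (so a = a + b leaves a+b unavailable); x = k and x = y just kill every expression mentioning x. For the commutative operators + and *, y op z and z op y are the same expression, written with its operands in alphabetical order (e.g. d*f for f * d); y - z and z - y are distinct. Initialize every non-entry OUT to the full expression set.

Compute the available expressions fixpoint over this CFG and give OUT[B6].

Per-block solution:
  B0:   IN={}   OUT={d-d}
  B1:   IN={d-d}   OUT={}
  B2:   IN={}   OUT={}
  B3:   IN={}   OUT={}
  B4:   IN={}   OUT={}
  B5:   IN={}   OUT={c*e}
  B6:   IN={}   OUT={d-e}
  B7:   IN={d-e}   OUT={d-e, e-a}
  B8:   IN={d-e, e-a}   OUT={c+c, d-e, e-a}
  B9:   IN={}   OUT={}

Merge at B6: IN[B6] = OUT[B5] ∩ OUT[B7] = {}
Applying B6's transfer function to that IN value gives OUT[B6] (row B6 above).

Answer: {d-e}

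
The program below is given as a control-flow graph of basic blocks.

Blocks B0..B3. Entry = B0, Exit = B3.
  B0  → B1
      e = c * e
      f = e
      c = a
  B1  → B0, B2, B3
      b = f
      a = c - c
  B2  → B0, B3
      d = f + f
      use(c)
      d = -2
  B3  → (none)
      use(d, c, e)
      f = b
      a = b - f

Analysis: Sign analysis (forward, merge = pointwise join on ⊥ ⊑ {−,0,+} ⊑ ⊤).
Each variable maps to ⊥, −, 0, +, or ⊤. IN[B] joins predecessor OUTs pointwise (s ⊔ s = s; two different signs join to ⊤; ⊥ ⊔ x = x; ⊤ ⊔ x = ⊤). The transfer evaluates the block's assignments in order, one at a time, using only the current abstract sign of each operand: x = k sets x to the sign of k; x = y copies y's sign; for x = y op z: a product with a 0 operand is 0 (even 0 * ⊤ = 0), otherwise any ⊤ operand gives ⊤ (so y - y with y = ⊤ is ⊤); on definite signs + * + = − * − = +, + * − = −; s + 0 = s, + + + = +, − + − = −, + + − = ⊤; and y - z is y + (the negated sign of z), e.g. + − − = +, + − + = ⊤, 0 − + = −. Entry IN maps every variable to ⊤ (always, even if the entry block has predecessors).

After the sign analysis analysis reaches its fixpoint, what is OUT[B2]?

Answer: {a: ⊤, b: ⊤, c: ⊤, d: -, e: ⊤, f: ⊤}

Trace:
Fixpoint table:
  B0:  IN=(all ⊤)  OUT=(all ⊤)
  B1:  IN=(all ⊤)  OUT=(all ⊤)
  B2:  IN=(all ⊤)  OUT={d:-; rest ⊤}
  B3:  IN=(all ⊤)  OUT=(all ⊤)

Merge at B2: IN[B2] = OUT[B1] = {a: ⊤, b: ⊤, c: ⊤, d: ⊤, e: ⊤, f: ⊤}
Applying B2's transfer function to that IN value gives OUT[B2] (row B2 above).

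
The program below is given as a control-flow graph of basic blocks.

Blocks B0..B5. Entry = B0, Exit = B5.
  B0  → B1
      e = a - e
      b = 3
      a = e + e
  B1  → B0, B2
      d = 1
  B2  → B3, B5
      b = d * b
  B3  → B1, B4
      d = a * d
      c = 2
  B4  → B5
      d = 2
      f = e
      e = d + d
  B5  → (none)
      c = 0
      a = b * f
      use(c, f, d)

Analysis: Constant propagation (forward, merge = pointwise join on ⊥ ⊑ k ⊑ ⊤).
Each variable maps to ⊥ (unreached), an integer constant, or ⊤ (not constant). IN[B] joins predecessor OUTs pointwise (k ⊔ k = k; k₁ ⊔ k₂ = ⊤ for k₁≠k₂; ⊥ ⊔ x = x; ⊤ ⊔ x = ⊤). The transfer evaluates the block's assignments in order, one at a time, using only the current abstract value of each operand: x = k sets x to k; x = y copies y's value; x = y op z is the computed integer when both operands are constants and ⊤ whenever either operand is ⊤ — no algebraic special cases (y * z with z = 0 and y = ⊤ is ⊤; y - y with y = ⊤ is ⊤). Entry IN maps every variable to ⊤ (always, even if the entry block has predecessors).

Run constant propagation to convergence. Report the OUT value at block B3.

Answer: {a: ⊤, b: 3, c: 2, d: ⊤, e: ⊤, f: ⊤}

Trace:
Converged values:
  B0:  IN=(all ⊤)  OUT={b:3; rest ⊤}
  B1:  IN={b:3; rest ⊤}  OUT={b:3, d:1; rest ⊤}
  B2:  IN={b:3, d:1; rest ⊤}  OUT={b:3, d:1; rest ⊤}
  B3:  IN={b:3, d:1; rest ⊤}  OUT={b:3, c:2; rest ⊤}
  B4:  IN={b:3, c:2; rest ⊤}  OUT={b:3, c:2, d:2, e:4; rest ⊤}
  B5:  IN={b:3; rest ⊤}  OUT={b:3, c:0; rest ⊤}

Merge at B3: IN[B3] = OUT[B2] = {a: ⊤, b: 3, c: ⊤, d: 1, e: ⊤, f: ⊤}
Applying B3's transfer function to that IN value gives OUT[B3] (row B3 above).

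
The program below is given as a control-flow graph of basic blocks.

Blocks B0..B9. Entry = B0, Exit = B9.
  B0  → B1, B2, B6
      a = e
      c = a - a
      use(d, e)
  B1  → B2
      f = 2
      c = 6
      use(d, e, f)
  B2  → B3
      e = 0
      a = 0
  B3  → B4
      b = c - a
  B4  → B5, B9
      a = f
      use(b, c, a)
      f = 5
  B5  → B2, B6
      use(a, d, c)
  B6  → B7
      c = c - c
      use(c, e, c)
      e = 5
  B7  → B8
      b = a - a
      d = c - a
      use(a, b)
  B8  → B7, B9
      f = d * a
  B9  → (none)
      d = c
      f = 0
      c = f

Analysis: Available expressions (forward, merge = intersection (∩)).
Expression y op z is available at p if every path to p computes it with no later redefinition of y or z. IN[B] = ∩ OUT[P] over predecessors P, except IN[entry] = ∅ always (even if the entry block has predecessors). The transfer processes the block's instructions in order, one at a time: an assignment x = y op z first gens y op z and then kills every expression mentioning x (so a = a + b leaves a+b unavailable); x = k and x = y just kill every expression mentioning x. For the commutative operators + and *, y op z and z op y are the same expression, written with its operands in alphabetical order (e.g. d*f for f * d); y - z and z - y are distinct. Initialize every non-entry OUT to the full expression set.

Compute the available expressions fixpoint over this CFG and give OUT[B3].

Fixpoint table:
  B0:  IN={}  OUT={a-a}
  B1:  IN={a-a}  OUT={a-a}
  B2:  IN={}  OUT={}
  B3:  IN={}  OUT={c-a}
  B4:  IN={c-a}  OUT={}
  B5:  IN={}  OUT={}
  B6:  IN={}  OUT={}
  B7:  IN={}  OUT={a-a, c-a}
  B8:  IN={a-a, c-a}  OUT={a*d, a-a, c-a}
  B9:  IN={}  OUT={}

Merge at B3: IN[B3] = OUT[B2] = {}
Applying B3's transfer function to that IN value gives OUT[B3] (row B3 above).

Answer: {c-a}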